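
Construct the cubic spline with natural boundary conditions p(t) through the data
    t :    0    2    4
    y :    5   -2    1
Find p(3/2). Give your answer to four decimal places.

-1.0703

With m_i denoting the second derivative at x_i, h_i = 2, 2, and Δ_i = (y_(i+1) − y_i)/h_i = -7/2, 3/2:
  2·m_0 + 8·m_1 + 2·m_2 = 6(Δ_1 - Δ_0) = 30
Natural end conditions: m_0 = m_2 = 0.
Hence m_0 = 0, m_1 = 15/4, m_2 = 0.
On [0, 2], p(t) = 5 - 19/4·t + 0·t² + 5/16·t³.
With t = 3/2: p(3/2) = -137/128.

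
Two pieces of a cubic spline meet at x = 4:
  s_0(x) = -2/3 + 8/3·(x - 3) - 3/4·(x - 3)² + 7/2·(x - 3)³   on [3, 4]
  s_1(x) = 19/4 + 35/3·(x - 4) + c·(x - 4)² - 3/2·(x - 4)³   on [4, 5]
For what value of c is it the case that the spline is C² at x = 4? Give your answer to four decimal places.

s_0''(x) = -3/2 + 21·(x - 3), so s_0''(4) = 39/2. On the right, s_1''(4) = 2c, so c = 39/4.

9.7500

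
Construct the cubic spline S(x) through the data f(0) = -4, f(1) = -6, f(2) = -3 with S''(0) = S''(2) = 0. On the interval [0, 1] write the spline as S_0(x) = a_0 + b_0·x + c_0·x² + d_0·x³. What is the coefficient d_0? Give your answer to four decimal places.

Put σ_i = S'' at the i-th knot. Here h = (1, 1) and Δ = (-2, 3), so the interior equations h_(i-1)·σ_(i-1) + 2(h_(i-1)+h_i)·σ_i + h_i·σ_(i+1) = 6(Δ_i − Δ_(i-1)) read
  1·σ_0 + 4·σ_1 + 1·σ_2 = 6(Δ_1 - Δ_0) = 30
Natural end conditions: σ_0 = σ_2 = 0.
Hence σ_0 = 0, σ_1 = 15/2, σ_2 = 0.
On [0, 1], with S_0(x) = a_0 + b_0·x + c_0·x² + d_0·x³: c_0 = σ_0/2 = 0, d_0 = (σ_1 - σ_0)/(6h_0) = 5/4, b_0 = Δ_0 - h_0(2σ_0 + σ_1)/6 = -13/4.

1.2500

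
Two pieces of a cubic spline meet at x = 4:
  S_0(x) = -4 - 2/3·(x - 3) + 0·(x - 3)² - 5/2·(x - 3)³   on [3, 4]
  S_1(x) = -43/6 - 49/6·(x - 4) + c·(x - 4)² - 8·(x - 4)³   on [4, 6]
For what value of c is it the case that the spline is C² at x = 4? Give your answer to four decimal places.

-7.5000

S_0''(x) = 0 - 15·(x - 3), so S_0''(4) = -15. On the right, S_1''(4) = 2c, so c = -15/2.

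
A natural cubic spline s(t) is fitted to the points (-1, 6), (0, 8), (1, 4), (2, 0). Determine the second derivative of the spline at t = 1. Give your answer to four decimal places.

2.4000

Write σ_i for s''(x_i). With h_i = 1, 1, 1 and divided differences Δ_i = 2, -4, -4, the continuity of s' gives the tridiagonal system
  1·σ_0 + 4·σ_1 + 1·σ_2 = 6(Δ_1 - Δ_0) = -36
  1·σ_1 + 4·σ_2 + 1·σ_3 = 6(Δ_2 - Δ_1) = 0
Natural end conditions: σ_0 = σ_3 = 0.
Solving the tridiagonal system: σ_0 = 0, σ_1 = -48/5, σ_2 = 12/5, σ_3 = 0.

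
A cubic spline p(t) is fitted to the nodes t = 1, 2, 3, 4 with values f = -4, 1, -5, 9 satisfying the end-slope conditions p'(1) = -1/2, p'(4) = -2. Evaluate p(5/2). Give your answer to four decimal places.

Put σ_i = p'' at the i-th knot. Here h = (1, 1, 1) and Δ = (5, -6, 14), so the interior equations h_(i-1)·σ_(i-1) + 2(h_(i-1)+h_i)·σ_i + h_i·σ_(i+1) = 6(Δ_i − Δ_(i-1)) read
  1·σ_0 + 4·σ_1 + 1·σ_2 = 6(Δ_1 - Δ_0) = -66
  1·σ_1 + 4·σ_2 + 1·σ_3 = 6(Δ_2 - Δ_1) = 120
Clamped end conditions give two more equations: 2h_0·σ_0 + h_0·σ_1 = 6(Δ_0 - p'(1)) = 33 and h_2·σ_2 + 2h_2·σ_3 = 6(p'(4) - Δ_2) = -96.
Hence σ_0 = 184/5, σ_1 = -203/5, σ_2 = 298/5, σ_3 = -389/5.
On [2, 3], p(t) = 1 - 12/5·(t - 2) - 203/10·(t - 2)² + 167/10·(t - 2)³.
With (t - 2) = 1/2: p(5/2) = -51/16.

-3.1875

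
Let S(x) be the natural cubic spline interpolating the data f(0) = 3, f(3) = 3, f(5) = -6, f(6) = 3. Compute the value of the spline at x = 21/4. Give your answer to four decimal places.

With M_i denoting the second derivative at x_i, h_i = 3, 2, 1, and Δ_i = (y_(i+1) − y_i)/h_i = 0, -9/2, 9:
  3·M_0 + 10·M_1 + 2·M_2 = 6(Δ_1 - Δ_0) = -27
  2·M_1 + 6·M_2 + 1·M_3 = 6(Δ_2 - Δ_1) = 81
Natural end conditions: M_0 = M_3 = 0.
Solving the tridiagonal system: M_0 = 0, M_1 = -81/14, M_2 = 108/7, M_3 = 0.
On [5, 6], S(x) = -6 + 27/7·(x - 5) + 54/7·(x - 5)² - 18/7·(x - 5)³.
With (x - 5) = 1/4: S(21/4) = -147/32.

-4.5938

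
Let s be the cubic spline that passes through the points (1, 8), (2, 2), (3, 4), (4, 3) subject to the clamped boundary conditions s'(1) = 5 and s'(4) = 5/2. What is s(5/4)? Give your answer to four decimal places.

7.9797

Write M_i for s''(x_i). With h_i = 1, 1, 1 and divided differences Δ_i = -6, 2, -1, the continuity of s' gives the tridiagonal system
  1·M_0 + 4·M_1 + 1·M_2 = 6(Δ_1 - Δ_0) = 48
  1·M_1 + 4·M_2 + 1·M_3 = 6(Δ_2 - Δ_1) = -18
Clamped end conditions give two more equations: 2h_0·M_0 + h_0·M_1 = 6(Δ_0 - s'(1)) = -66 and h_2·M_2 + 2h_2·M_3 = 6(s'(4) - Δ_2) = 21.
Hence M_0 = -703/15, M_1 = 416/15, M_2 = -241/15, M_3 = 278/15.
On [1, 2], s(x) = 8 + 5·(x - 1) - 703/30·(x - 1)² + 373/30·(x - 1)³.
With (x - 1) = 1/4: s(5/4) = 5107/640.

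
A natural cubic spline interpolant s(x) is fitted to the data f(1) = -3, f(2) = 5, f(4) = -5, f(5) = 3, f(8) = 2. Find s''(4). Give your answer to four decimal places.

Put M_i = s'' at the i-th knot. Here h = (1, 2, 1, 3) and Δ = (8, -5, 8, -1/3), so the interior equations h_(i-1)·M_(i-1) + 2(h_(i-1)+h_i)·M_i + h_i·M_(i+1) = 6(Δ_i − Δ_(i-1)) read
  1·M_0 + 6·M_1 + 2·M_2 = 6(Δ_1 - Δ_0) = -78
  2·M_1 + 6·M_2 + 1·M_3 = 6(Δ_2 - Δ_1) = 78
  1·M_2 + 8·M_3 + 3·M_4 = 6(Δ_3 - Δ_2) = -50
Natural end conditions: M_0 = M_4 = 0.
Forward elimination and back-substitution give M_0 = 0, M_1 = -2507/125, M_2 = 2646/125, M_3 = -1112/125, M_4 = 0.

21.1680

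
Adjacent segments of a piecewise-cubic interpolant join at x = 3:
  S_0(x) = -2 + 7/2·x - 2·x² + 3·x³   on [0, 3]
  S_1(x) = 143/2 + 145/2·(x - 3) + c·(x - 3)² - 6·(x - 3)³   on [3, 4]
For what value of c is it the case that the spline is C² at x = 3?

25

S_0''(x) = -4 + 18·x, so S_0''(3) = 50. On the right, S_1''(3) = 2c, so c = 25.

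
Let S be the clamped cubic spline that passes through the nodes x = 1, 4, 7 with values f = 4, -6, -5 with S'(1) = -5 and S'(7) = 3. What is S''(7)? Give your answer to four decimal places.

2.1667

Write σ_i for S''(x_i). With h_i = 3, 3 and divided differences Δ_i = -10/3, 1/3, the continuity of S' gives the tridiagonal system
  3·σ_0 + 12·σ_1 + 3·σ_2 = 6(Δ_1 - Δ_0) = 22
Clamped end conditions give two more equations: 2h_0·σ_0 + h_0·σ_1 = 6(Δ_0 - S'(1)) = 10 and h_1·σ_1 + 2h_1·σ_2 = 6(S'(7) - Δ_1) = 16.
Hence σ_0 = 7/6, σ_1 = 1, σ_2 = 13/6.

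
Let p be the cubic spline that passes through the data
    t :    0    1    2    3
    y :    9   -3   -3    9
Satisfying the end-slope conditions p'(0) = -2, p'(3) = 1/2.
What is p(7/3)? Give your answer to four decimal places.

1.8123

Write σ_i for p''(x_i). With h_i = 1, 1, 1 and divided differences Δ_i = -12, 0, 12, the continuity of p' gives the tridiagonal system
  1·σ_0 + 4·σ_1 + 1·σ_2 = 6(Δ_1 - Δ_0) = 72
  1·σ_1 + 4·σ_2 + 1·σ_3 = 6(Δ_2 - Δ_1) = 72
Clamped end conditions give two more equations: 2h_0·σ_0 + h_0·σ_1 = 6(Δ_0 - p'(0)) = -60 and h_2·σ_2 + 2h_2·σ_3 = 6(p'(3) - Δ_2) = -69.
Solving: σ_0 = -617/15, σ_1 = 334/15, σ_2 = 361/15, σ_3 = -698/15.
On [2, 3], p(t) = -3 + 176/15·(t - 2) + 361/30·(t - 2)² - 353/30·(t - 2)³.
With (t - 2) = 1/3: p(7/3) = 734/405.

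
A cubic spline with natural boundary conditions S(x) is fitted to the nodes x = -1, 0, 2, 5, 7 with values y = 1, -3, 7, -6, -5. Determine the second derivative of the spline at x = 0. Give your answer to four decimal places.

12.2688

Put m_i = S'' at the i-th knot. Here h = (1, 2, 3, 2) and Δ = (-4, 5, -13/3, 1/2), so the interior equations h_(i-1)·m_(i-1) + 2(h_(i-1)+h_i)·m_i + h_i·m_(i+1) = 6(Δ_i − Δ_(i-1)) read
  1·m_0 + 6·m_1 + 2·m_2 = 6(Δ_1 - Δ_0) = 54
  2·m_1 + 10·m_2 + 3·m_3 = 6(Δ_2 - Δ_1) = -56
  3·m_2 + 10·m_3 + 2·m_4 = 6(Δ_3 - Δ_2) = 29
Natural end conditions: m_0 = m_4 = 0.
Solving the tridiagonal system: m_0 = 0, m_1 = 3104/253, m_2 = -2481/253, m_3 = 1478/253, m_4 = 0.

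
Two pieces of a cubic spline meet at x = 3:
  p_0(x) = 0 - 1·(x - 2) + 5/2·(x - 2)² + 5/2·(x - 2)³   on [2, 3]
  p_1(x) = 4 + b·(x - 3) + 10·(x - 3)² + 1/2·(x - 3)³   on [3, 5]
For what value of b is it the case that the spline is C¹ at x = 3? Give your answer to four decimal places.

11.5000

p_0'(x) = -1 + 5·(x - 2) + 15/2·(x - 2)², so p_0'(3) = 23/2. On the right, p_1'(3) = b, so b = 23/2.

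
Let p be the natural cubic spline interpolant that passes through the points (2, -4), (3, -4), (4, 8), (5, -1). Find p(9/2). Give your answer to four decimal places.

5.9000

Put σ_i = p'' at the i-th knot. Here h = (1, 1, 1) and Δ = (0, 12, -9), so the interior equations h_(i-1)·σ_(i-1) + 2(h_(i-1)+h_i)·σ_i + h_i·σ_(i+1) = 6(Δ_i − Δ_(i-1)) read
  1·σ_0 + 4·σ_1 + 1·σ_2 = 6(Δ_1 - Δ_0) = 72
  1·σ_1 + 4·σ_2 + 1·σ_3 = 6(Δ_2 - Δ_1) = -126
Natural end conditions: σ_0 = σ_3 = 0.
Solving: σ_0 = 0, σ_1 = 138/5, σ_2 = -192/5, σ_3 = 0.
On [4, 5], p(t) = 8 + 19/5·(t - 4) - 96/5·(t - 4)² + 32/5·(t - 4)³.
With (t - 4) = 1/2: p(9/2) = 59/10.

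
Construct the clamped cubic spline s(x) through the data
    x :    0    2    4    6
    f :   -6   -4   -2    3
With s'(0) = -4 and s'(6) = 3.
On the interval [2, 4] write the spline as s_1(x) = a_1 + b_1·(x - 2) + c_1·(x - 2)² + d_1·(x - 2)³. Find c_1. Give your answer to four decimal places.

Let M_i = s''(x_i). Step sizes h_i = 2, 2, 2; slopes of the chords Δ_i = (y_(i+1) - y_i)/h_i = 1, 1, 5/2.
  2·M_0 + 8·M_1 + 2·M_2 = 6(Δ_1 - Δ_0) = 0
  2·M_1 + 8·M_2 + 2·M_3 = 6(Δ_2 - Δ_1) = 9
Clamped end conditions give two more equations: 2h_0·M_0 + h_0·M_1 = 6(Δ_0 - s'(0)) = 30 and h_2·M_2 + 2h_2·M_3 = 6(s'(6) - Δ_2) = 3.
Solving: M_0 = 53/6, M_1 = -8/3, M_2 = 11/6, M_3 = -1/6.
On [2, 4], with s_1(x) = a_1 + b_1·(x - 2) + c_1·(x - 2)² + d_1·(x - 2)³: c_1 = M_1/2 = -4/3, d_1 = (M_2 - M_1)/(6h_1) = 3/8, b_1 = Δ_1 - h_1(2M_1 + M_2)/6 = 13/6.

-1.3333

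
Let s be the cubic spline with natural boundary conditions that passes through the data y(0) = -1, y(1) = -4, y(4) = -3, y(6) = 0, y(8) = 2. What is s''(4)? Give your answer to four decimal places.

0.0299

Let σ_i = s''(x_i). Step sizes h_i = 1, 3, 2, 2; slopes of the chords Δ_i = (y_(i+1) - y_i)/h_i = -3, 1/3, 3/2, 1.
  1·σ_0 + 8·σ_1 + 3·σ_2 = 6(Δ_1 - Δ_0) = 20
  3·σ_1 + 10·σ_2 + 2·σ_3 = 6(Δ_2 - Δ_1) = 7
  2·σ_2 + 8·σ_3 + 2·σ_4 = 6(Δ_3 - Δ_2) = -3
Natural end conditions: σ_0 = σ_4 = 0.
Solving the tridiagonal system: σ_0 = 0, σ_1 = 667/268, σ_2 = 2/67, σ_3 = -205/536, σ_4 = 0.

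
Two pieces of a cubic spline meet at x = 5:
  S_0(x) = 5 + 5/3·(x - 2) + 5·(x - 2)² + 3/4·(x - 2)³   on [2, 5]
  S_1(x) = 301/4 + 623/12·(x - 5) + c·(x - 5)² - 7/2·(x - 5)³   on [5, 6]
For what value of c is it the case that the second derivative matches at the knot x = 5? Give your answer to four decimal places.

S_0''(x) = 10 + 9/2·(x - 2), so S_0''(5) = 47/2. On the right, S_1''(5) = 2c, so c = 47/4.

11.7500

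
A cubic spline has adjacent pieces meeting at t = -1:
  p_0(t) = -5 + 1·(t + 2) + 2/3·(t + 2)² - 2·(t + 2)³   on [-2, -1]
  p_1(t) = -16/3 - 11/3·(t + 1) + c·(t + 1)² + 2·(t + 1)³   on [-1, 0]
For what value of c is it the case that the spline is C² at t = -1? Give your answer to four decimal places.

-5.3333

p_0''(t) = 4/3 - 12·(t + 2), so p_0''(-1) = -32/3. On the right, p_1''(-1) = 2c, so c = -16/3.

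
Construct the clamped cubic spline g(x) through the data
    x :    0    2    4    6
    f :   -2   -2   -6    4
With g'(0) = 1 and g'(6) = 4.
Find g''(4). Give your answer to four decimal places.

7.4000

Let σ_i = g''(x_i). Step sizes h_i = 2, 2, 2; slopes of the chords Δ_i = (y_(i+1) - y_i)/h_i = 0, -2, 5.
  2·σ_0 + 8·σ_1 + 2·σ_2 = 6(Δ_1 - Δ_0) = -12
  2·σ_1 + 8·σ_2 + 2·σ_3 = 6(Δ_2 - Δ_1) = 42
Clamped end conditions give two more equations: 2h_0·σ_0 + h_0·σ_1 = 6(Δ_0 - g'(0)) = -6 and h_2·σ_2 + 2h_2·σ_3 = 6(g'(6) - Δ_2) = -6.
Solving the tridiagonal system: σ_0 = 1/5, σ_1 = -17/5, σ_2 = 37/5, σ_3 = -26/5.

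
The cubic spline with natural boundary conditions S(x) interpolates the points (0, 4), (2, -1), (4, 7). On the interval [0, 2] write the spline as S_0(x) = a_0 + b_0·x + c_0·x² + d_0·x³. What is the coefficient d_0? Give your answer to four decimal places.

Write m_i for S''(x_i). With h_i = 2, 2 and divided differences Δ_i = -5/2, 4, the continuity of S' gives the tridiagonal system
  2·m_0 + 8·m_1 + 2·m_2 = 6(Δ_1 - Δ_0) = 39
Natural end conditions: m_0 = m_2 = 0.
Solving the tridiagonal system: m_0 = 0, m_1 = 39/8, m_2 = 0.
On [0, 2], with S_0(x) = a_0 + b_0·x + c_0·x² + d_0·x³: c_0 = m_0/2 = 0, d_0 = (m_1 - m_0)/(6h_0) = 13/32, b_0 = Δ_0 - h_0(2m_0 + m_1)/6 = -33/8.

0.4063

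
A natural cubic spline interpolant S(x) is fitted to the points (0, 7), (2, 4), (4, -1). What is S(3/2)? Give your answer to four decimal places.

Let M_i = S''(x_i). Step sizes h_i = 2, 2; slopes of the chords Δ_i = (y_(i+1) - y_i)/h_i = -3/2, -5/2.
  2·M_0 + 8·M_1 + 2·M_2 = 6(Δ_1 - Δ_0) = -6
Natural end conditions: M_0 = M_2 = 0.
Solving the tridiagonal system: M_0 = 0, M_1 = -3/4, M_2 = 0.
On [0, 2], S(x) = 7 - 5/4·x + 0·x² - 1/16·x³.
With x = 3/2: S(3/2) = 629/128.

4.9141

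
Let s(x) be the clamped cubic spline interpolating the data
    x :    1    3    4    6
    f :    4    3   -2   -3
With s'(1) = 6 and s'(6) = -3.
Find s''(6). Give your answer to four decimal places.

Write M_i for s''(x_i). With h_i = 2, 1, 2 and divided differences Δ_i = -1/2, -5, -1/2, the continuity of s' gives the tridiagonal system
  2·M_0 + 6·M_1 + 1·M_2 = 6(Δ_1 - Δ_0) = -27
  1·M_1 + 6·M_2 + 2·M_3 = 6(Δ_2 - Δ_1) = 27
Clamped end conditions give two more equations: 2h_0·M_0 + h_0·M_1 = 6(Δ_0 - s'(1)) = -39 and h_2·M_2 + 2h_2·M_3 = 6(s'(6) - Δ_2) = -15.
Solving: M_0 = -33/4, M_1 = -3, M_2 = 15/2, M_3 = -15/2.

-7.5000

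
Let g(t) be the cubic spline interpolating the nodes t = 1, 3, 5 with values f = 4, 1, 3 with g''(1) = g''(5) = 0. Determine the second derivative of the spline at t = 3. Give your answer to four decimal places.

Write m_i for g''(x_i). With h_i = 2, 2 and divided differences Δ_i = -3/2, 1, the continuity of g' gives the tridiagonal system
  2·m_0 + 8·m_1 + 2·m_2 = 6(Δ_1 - Δ_0) = 15
Natural end conditions: m_0 = m_2 = 0.
Forward elimination and back-substitution give m_0 = 0, m_1 = 15/8, m_2 = 0.

1.8750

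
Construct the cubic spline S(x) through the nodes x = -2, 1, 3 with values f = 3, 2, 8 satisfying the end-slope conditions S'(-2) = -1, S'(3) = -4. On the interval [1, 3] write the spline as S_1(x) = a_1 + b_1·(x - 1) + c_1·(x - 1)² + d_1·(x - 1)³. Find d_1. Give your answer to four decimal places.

-1.5250

Let σ_i = S''(x_i). Step sizes h_i = 3, 2; slopes of the chords Δ_i = (y_(i+1) - y_i)/h_i = -1/3, 3.
  3·σ_0 + 10·σ_1 + 2·σ_2 = 6(Δ_1 - Δ_0) = 20
Clamped end conditions give two more equations: 2h_0·σ_0 + h_0·σ_1 = 6(Δ_0 - S'(-2)) = 4 and h_1·σ_1 + 2h_1·σ_2 = 6(S'(3) - Δ_1) = -42.
Solving: σ_0 = -29/15, σ_1 = 26/5, σ_2 = -131/10.
On [1, 3], with S_1(x) = a_1 + b_1·(x - 1) + c_1·(x - 1)² + d_1·(x - 1)³: c_1 = σ_1/2 = 13/5, d_1 = (σ_2 - σ_1)/(6h_1) = -61/40, b_1 = Δ_1 - h_1(2σ_1 + σ_2)/6 = 39/10.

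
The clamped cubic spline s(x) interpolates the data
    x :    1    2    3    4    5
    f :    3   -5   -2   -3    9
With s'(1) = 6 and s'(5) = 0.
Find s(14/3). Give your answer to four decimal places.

Put m_i = s'' at the i-th knot. Here h = (1, 1, 1, 1) and Δ = (-8, 3, -1, 12), so the interior equations h_(i-1)·m_(i-1) + 2(h_(i-1)+h_i)·m_i + h_i·m_(i+1) = 6(Δ_i − Δ_(i-1)) read
  1·m_0 + 4·m_1 + 1·m_2 = 6(Δ_1 - Δ_0) = 66
  1·m_1 + 4·m_2 + 1·m_3 = 6(Δ_2 - Δ_1) = -24
  1·m_2 + 4·m_3 + 1·m_4 = 6(Δ_3 - Δ_2) = 78
Clamped end conditions give two more equations: 2h_0·m_0 + h_0·m_1 = 6(Δ_0 - s'(1)) = -84 and h_3·m_3 + 2h_3·m_4 = 6(s'(5) - Δ_3) = -72.
Hence m_0 = -855/14, m_1 = 267/7, m_2 = -51/2, m_3 = 279/7, m_4 = -783/14.
On [4, 5], s(x) = -3 + 225/28·(x - 4) + 279/14·(x - 4)² - 447/28·(x - 4)³.
With (x - 4) = 2/3: s(14/3) = 817/126.

6.4841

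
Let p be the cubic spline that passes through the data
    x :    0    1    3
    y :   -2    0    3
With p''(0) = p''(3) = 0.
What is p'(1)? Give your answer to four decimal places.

Let m_i = p''(x_i). Step sizes h_i = 1, 2; slopes of the chords Δ_i = (y_(i+1) - y_i)/h_i = 2, 3/2.
  1·m_0 + 6·m_1 + 2·m_2 = 6(Δ_1 - Δ_0) = -3
Natural end conditions: m_0 = m_2 = 0.
Hence m_0 = 0, m_1 = -1/2, m_2 = 0.
On [1, 3], p'(x) = b_1 + 2c_1·(x - 1) + 3d_1·(x - 1)² with b_1 = Δ_1 - h_1(2m_1 + m_2)/6 = 11/6, c_1 = m_1/2 = -1/4, d_1 = (m_2 - m_1)/(6h_1) = 1/24. So p'(1) = 11/6.

1.8333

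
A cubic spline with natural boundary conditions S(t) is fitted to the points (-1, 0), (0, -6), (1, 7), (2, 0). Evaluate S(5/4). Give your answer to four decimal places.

7.4156

With M_i denoting the second derivative at x_i, h_i = 1, 1, 1, and Δ_i = (y_(i+1) − y_i)/h_i = -6, 13, -7:
  1·M_0 + 4·M_1 + 1·M_2 = 6(Δ_1 - Δ_0) = 114
  1·M_1 + 4·M_2 + 1·M_3 = 6(Δ_2 - Δ_1) = -120
Natural end conditions: M_0 = M_3 = 0.
Solving: M_0 = 0, M_1 = 192/5, M_2 = -198/5, M_3 = 0.
On [1, 2], S(t) = 7 + 31/5·(t - 1) - 99/5·(t - 1)² + 33/5·(t - 1)³.
With (t - 1) = 1/4: S(5/4) = 2373/320.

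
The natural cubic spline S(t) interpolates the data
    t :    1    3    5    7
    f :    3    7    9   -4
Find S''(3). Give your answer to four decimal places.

0.7000

Write σ_i for S''(x_i). With h_i = 2, 2, 2 and divided differences Δ_i = 2, 1, -13/2, the continuity of S' gives the tridiagonal system
  2·σ_0 + 8·σ_1 + 2·σ_2 = 6(Δ_1 - Δ_0) = -6
  2·σ_1 + 8·σ_2 + 2·σ_3 = 6(Δ_2 - Δ_1) = -45
Natural end conditions: σ_0 = σ_3 = 0.
Solving: σ_0 = 0, σ_1 = 7/10, σ_2 = -29/5, σ_3 = 0.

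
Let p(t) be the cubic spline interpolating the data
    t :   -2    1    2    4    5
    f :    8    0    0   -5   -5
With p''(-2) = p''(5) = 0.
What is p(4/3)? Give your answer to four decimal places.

Let m_i = p''(x_i). Step sizes h_i = 3, 1, 2, 1; slopes of the chords Δ_i = (y_(i+1) - y_i)/h_i = -8/3, 0, -5/2, 0.
  3·m_0 + 8·m_1 + 1·m_2 = 6(Δ_1 - Δ_0) = 16
  1·m_1 + 6·m_2 + 2·m_3 = 6(Δ_2 - Δ_1) = -15
  2·m_2 + 6·m_3 + 1·m_4 = 6(Δ_3 - Δ_2) = 15
Natural end conditions: m_0 = m_4 = 0.
Hence m_0 = 0, m_1 = 316/125, m_2 = -528/125, m_3 = 977/250, m_4 = 0.
On [1, 2], p(t) = 0 - 52/375·(t - 1) + 158/125·(t - 1)² - 422/375·(t - 1)³.
With (t - 1) = 1/3: p(4/3) = 532/10125.

0.0525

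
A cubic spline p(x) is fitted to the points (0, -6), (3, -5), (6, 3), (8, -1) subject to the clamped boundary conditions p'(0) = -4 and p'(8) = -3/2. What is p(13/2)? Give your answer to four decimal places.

2.3972

With M_i denoting the second derivative at x_i, h_i = 3, 3, 2, and Δ_i = (y_(i+1) − y_i)/h_i = 1/3, 8/3, -2:
  3·M_0 + 12·M_1 + 3·M_2 = 6(Δ_1 - Δ_0) = 14
  3·M_1 + 10·M_2 + 2·M_3 = 6(Δ_2 - Δ_1) = -28
Clamped end conditions give two more equations: 2h_0·M_0 + h_0·M_1 = 6(Δ_0 - p'(0)) = 26 and h_2·M_2 + 2h_2·M_3 = 6(p'(8) - Δ_2) = 3.
Forward elimination and back-substitution give M_0 = 143/38, M_1 = 65/57, M_2 = -139/38, M_3 = 49/19.
On [6, 8], p(x) = 3 - 8/19·(x - 6) - 139/76·(x - 6)² + 79/152·(x - 6)³.
With (x - 6) = 1/2: p(13/2) = 2915/1216.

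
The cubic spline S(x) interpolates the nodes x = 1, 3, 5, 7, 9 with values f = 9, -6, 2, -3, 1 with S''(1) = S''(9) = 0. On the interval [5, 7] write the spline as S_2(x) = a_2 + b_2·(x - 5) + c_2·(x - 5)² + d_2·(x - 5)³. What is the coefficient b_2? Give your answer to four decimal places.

1.6250

Put m_i = S'' at the i-th knot. Here h = (2, 2, 2, 2) and Δ = (-15/2, 4, -5/2, 2), so the interior equations h_(i-1)·m_(i-1) + 2(h_(i-1)+h_i)·m_i + h_i·m_(i+1) = 6(Δ_i − Δ_(i-1)) read
  2·m_0 + 8·m_1 + 2·m_2 = 6(Δ_1 - Δ_0) = 69
  2·m_1 + 8·m_2 + 2·m_3 = 6(Δ_2 - Δ_1) = -39
  2·m_2 + 8·m_3 + 2·m_4 = 6(Δ_3 - Δ_2) = 27
Natural end conditions: m_0 = m_4 = 0.
Hence m_0 = 0, m_1 = 87/8, m_2 = -9, m_3 = 45/8, m_4 = 0.
On [5, 7], with S_2(x) = a_2 + b_2·(x - 5) + c_2·(x - 5)² + d_2·(x - 5)³: c_2 = m_2/2 = -9/2, d_2 = (m_3 - m_2)/(6h_2) = 39/32, b_2 = Δ_2 - h_2(2m_2 + m_3)/6 = 13/8.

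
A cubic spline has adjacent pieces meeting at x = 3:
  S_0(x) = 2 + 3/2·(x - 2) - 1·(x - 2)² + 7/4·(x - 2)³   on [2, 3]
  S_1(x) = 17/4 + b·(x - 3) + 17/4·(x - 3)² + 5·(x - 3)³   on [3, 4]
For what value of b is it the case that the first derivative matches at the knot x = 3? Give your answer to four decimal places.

S_0'(x) = 3/2 - 2·(x - 2) + 21/4·(x - 2)², so S_0'(3) = 19/4. On the right, S_1'(3) = b, so b = 19/4.

4.7500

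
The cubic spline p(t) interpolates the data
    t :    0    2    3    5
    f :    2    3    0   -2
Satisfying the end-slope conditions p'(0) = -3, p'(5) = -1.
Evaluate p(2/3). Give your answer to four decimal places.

1.5602

Write σ_i for p''(x_i). With h_i = 2, 1, 2 and divided differences Δ_i = 1/2, -3, -1, the continuity of p' gives the tridiagonal system
  2·σ_0 + 6·σ_1 + 1·σ_2 = 6(Δ_1 - Δ_0) = -21
  1·σ_1 + 6·σ_2 + 2·σ_3 = 6(Δ_2 - Δ_1) = 12
Clamped end conditions give two more equations: 2h_0·σ_0 + h_0·σ_1 = 6(Δ_0 - p'(0)) = 21 and h_2·σ_2 + 2h_2·σ_3 = 6(p'(5) - Δ_2) = 0.
Solving the tridiagonal system: σ_0 = 281/32, σ_1 = -113/16, σ_2 = 61/16, σ_3 = -61/32.
On [0, 2], p(t) = 2 - 3·t + 281/64·t² - 169/128·t³.
With t = 2/3: p(2/3) = 337/216.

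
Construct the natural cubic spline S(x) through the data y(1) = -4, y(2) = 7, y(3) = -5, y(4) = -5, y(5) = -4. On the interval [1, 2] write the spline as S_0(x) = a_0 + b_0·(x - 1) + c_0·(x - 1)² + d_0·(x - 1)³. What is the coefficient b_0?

With σ_i denoting the second derivative at x_i, h_i = 1, 1, 1, 1, and Δ_i = (y_(i+1) − y_i)/h_i = 11, -12, 0, 1:
  1·σ_0 + 4·σ_1 + 1·σ_2 = 6(Δ_1 - Δ_0) = -138
  1·σ_1 + 4·σ_2 + 1·σ_3 = 6(Δ_2 - Δ_1) = 72
  1·σ_2 + 4·σ_3 + 1·σ_4 = 6(Δ_3 - Δ_2) = 6
Natural end conditions: σ_0 = σ_4 = 0.
Solving: σ_0 = 0, σ_1 = -42, σ_2 = 30, σ_3 = -6, σ_4 = 0.
On [1, 2], with S_0(x) = a_0 + b_0·(x - 1) + c_0·(x - 1)² + d_0·(x - 1)³: c_0 = σ_0/2 = 0, d_0 = (σ_1 - σ_0)/(6h_0) = -7, b_0 = Δ_0 - h_0(2σ_0 + σ_1)/6 = 18.

18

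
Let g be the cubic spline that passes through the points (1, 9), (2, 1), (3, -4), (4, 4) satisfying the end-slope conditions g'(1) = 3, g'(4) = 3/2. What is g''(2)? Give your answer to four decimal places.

Let M_i = g''(x_i). Step sizes h_i = 1, 1, 1; slopes of the chords Δ_i = (y_(i+1) - y_i)/h_i = -8, -5, 8.
  1·M_0 + 4·M_1 + 1·M_2 = 6(Δ_1 - Δ_0) = 18
  1·M_1 + 4·M_2 + 1·M_3 = 6(Δ_2 - Δ_1) = 78
Clamped end conditions give two more equations: 2h_0·M_0 + h_0·M_1 = 6(Δ_0 - g'(1)) = -66 and h_2·M_2 + 2h_2·M_3 = 6(g'(4) - Δ_2) = -39.
Hence M_0 = -183/5, M_1 = 36/5, M_2 = 129/5, M_3 = -162/5.

7.2000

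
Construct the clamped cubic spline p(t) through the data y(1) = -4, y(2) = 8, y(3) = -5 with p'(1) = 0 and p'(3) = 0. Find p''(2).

-75

Write M_i for p''(x_i). With h_i = 1, 1 and divided differences Δ_i = 12, -13, the continuity of p' gives the tridiagonal system
  1·M_0 + 4·M_1 + 1·M_2 = 6(Δ_1 - Δ_0) = -150
Clamped end conditions give two more equations: 2h_0·M_0 + h_0·M_1 = 6(Δ_0 - p'(1)) = 72 and h_1·M_1 + 2h_1·M_2 = 6(p'(3) - Δ_1) = 78.
Solving the tridiagonal system: M_0 = 147/2, M_1 = -75, M_2 = 153/2.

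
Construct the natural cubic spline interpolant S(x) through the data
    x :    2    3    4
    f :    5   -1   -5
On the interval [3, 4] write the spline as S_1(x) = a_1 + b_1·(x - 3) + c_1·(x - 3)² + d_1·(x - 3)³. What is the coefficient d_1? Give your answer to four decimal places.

-0.5000

Put σ_i = S'' at the i-th knot. Here h = (1, 1) and Δ = (-6, -4), so the interior equations h_(i-1)·σ_(i-1) + 2(h_(i-1)+h_i)·σ_i + h_i·σ_(i+1) = 6(Δ_i − Δ_(i-1)) read
  1·σ_0 + 4·σ_1 + 1·σ_2 = 6(Δ_1 - Δ_0) = 12
Natural end conditions: σ_0 = σ_2 = 0.
Hence σ_0 = 0, σ_1 = 3, σ_2 = 0.
On [3, 4], with S_1(x) = a_1 + b_1·(x - 3) + c_1·(x - 3)² + d_1·(x - 3)³: c_1 = σ_1/2 = 3/2, d_1 = (σ_2 - σ_1)/(6h_1) = -1/2, b_1 = Δ_1 - h_1(2σ_1 + σ_2)/6 = -5.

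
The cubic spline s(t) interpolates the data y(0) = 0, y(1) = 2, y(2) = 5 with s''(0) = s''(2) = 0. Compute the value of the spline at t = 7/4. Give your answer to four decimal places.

4.1914

Put m_i = s'' at the i-th knot. Here h = (1, 1) and Δ = (2, 3), so the interior equations h_(i-1)·m_(i-1) + 2(h_(i-1)+h_i)·m_i + h_i·m_(i+1) = 6(Δ_i − Δ_(i-1)) read
  1·m_0 + 4·m_1 + 1·m_2 = 6(Δ_1 - Δ_0) = 6
Natural end conditions: m_0 = m_2 = 0.
Solving the tridiagonal system: m_0 = 0, m_1 = 3/2, m_2 = 0.
On [1, 2], s(t) = 2 + 5/2·(t - 1) + 3/4·(t - 1)² - 1/4·(t - 1)³.
With (t - 1) = 3/4: s(7/4) = 1073/256.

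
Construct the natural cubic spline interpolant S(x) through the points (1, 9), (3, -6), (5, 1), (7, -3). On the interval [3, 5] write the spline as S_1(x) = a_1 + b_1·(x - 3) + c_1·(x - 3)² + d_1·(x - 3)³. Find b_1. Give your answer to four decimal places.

With σ_i denoting the second derivative at x_i, h_i = 2, 2, 2, and Δ_i = (y_(i+1) − y_i)/h_i = -15/2, 7/2, -2:
  2·σ_0 + 8·σ_1 + 2·σ_2 = 6(Δ_1 - Δ_0) = 66
  2·σ_1 + 8·σ_2 + 2·σ_3 = 6(Δ_2 - Δ_1) = -33
Natural end conditions: σ_0 = σ_3 = 0.
Solving the tridiagonal system: σ_0 = 0, σ_1 = 99/10, σ_2 = -33/5, σ_3 = 0.
On [3, 5], with S_1(x) = a_1 + b_1·(x - 3) + c_1·(x - 3)² + d_1·(x - 3)³: c_1 = σ_1/2 = 99/20, d_1 = (σ_2 - σ_1)/(6h_1) = -11/8, b_1 = Δ_1 - h_1(2σ_1 + σ_2)/6 = -9/10.

-0.9000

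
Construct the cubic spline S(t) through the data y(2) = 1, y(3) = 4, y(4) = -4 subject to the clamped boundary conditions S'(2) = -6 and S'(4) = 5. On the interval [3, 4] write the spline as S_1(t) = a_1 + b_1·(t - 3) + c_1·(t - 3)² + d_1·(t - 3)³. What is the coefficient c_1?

Let M_i = S''(x_i). Step sizes h_i = 1, 1; slopes of the chords Δ_i = (y_(i+1) - y_i)/h_i = 3, -8.
  1·M_0 + 4·M_1 + 1·M_2 = 6(Δ_1 - Δ_0) = -66
Clamped end conditions give two more equations: 2h_0·M_0 + h_0·M_1 = 6(Δ_0 - S'(2)) = 54 and h_1·M_1 + 2h_1·M_2 = 6(S'(4) - Δ_1) = 78.
Solving the tridiagonal system: M_0 = 49, M_1 = -44, M_2 = 61.
On [3, 4], with S_1(t) = a_1 + b_1·(t - 3) + c_1·(t - 3)² + d_1·(t - 3)³: c_1 = M_1/2 = -22, d_1 = (M_2 - M_1)/(6h_1) = 35/2, b_1 = Δ_1 - h_1(2M_1 + M_2)/6 = -7/2.

-22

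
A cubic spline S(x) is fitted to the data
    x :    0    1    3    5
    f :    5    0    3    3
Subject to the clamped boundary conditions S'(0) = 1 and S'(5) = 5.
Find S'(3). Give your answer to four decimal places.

1.0652

Put M_i = S'' at the i-th knot. Here h = (1, 2, 2) and Δ = (-5, 3/2, 0), so the interior equations h_(i-1)·M_(i-1) + 2(h_(i-1)+h_i)·M_i + h_i·M_(i+1) = 6(Δ_i − Δ_(i-1)) read
  1·M_0 + 6·M_1 + 2·M_2 = 6(Δ_1 - Δ_0) = 39
  2·M_1 + 8·M_2 + 2·M_3 = 6(Δ_2 - Δ_1) = -9
Clamped end conditions give two more equations: 2h_0·M_0 + h_0·M_1 = 6(Δ_0 - S'(0)) = -36 and h_2·M_2 + 2h_2·M_3 = 6(S'(5) - Δ_2) = 30.
Forward elimination and back-substitution give M_0 = -563/23, M_1 = 298/23, M_2 = -164/23, M_3 = 509/46.
On [3, 5], S'(x) = b_2 + 2c_2·(x - 3) + 3d_2·(x - 3)² with b_2 = Δ_2 - h_2(2M_2 + M_3)/6 = 49/46, c_2 = M_2/2 = -82/23, d_2 = (M_3 - M_2)/(6h_2) = 279/184. So S'(3) = 49/46.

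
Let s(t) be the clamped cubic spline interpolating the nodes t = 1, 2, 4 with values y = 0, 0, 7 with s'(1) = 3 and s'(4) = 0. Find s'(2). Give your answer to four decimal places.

Let σ_i = s''(x_i). Step sizes h_i = 1, 2; slopes of the chords Δ_i = (y_(i+1) - y_i)/h_i = 0, 7/2.
  1·σ_0 + 6·σ_1 + 2·σ_2 = 6(Δ_1 - Δ_0) = 21
Clamped end conditions give two more equations: 2h_0·σ_0 + h_0·σ_1 = 6(Δ_0 - s'(1)) = -18 and h_1·σ_1 + 2h_1·σ_2 = 6(s'(4) - Δ_1) = -21.
Hence σ_0 = -27/2, σ_1 = 9, σ_2 = -39/4.
On [2, 4], s'(t) = b_1 + 2c_1·(t - 2) + 3d_1·(t - 2)² with b_1 = Δ_1 - h_1(2σ_1 + σ_2)/6 = 3/4, c_1 = σ_1/2 = 9/2, d_1 = (σ_2 - σ_1)/(6h_1) = -25/16. So s'(2) = 3/4.

0.7500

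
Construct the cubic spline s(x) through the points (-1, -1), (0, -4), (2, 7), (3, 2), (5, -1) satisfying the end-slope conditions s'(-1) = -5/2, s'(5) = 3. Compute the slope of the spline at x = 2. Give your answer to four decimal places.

-0.3065

Put m_i = s'' at the i-th knot. Here h = (1, 2, 1, 2) and Δ = (-3, 11/2, -5, -3/2), so the interior equations h_(i-1)·m_(i-1) + 2(h_(i-1)+h_i)·m_i + h_i·m_(i+1) = 6(Δ_i − Δ_(i-1)) read
  1·m_0 + 6·m_1 + 2·m_2 = 6(Δ_1 - Δ_0) = 51
  2·m_1 + 6·m_2 + 1·m_3 = 6(Δ_2 - Δ_1) = -63
  1·m_2 + 6·m_3 + 2·m_4 = 6(Δ_3 - Δ_2) = 21
Clamped end conditions give two more equations: 2h_0·m_0 + h_0·m_1 = 6(Δ_0 - s'(-1)) = -3 and h_3·m_3 + 2h_3·m_4 = 6(s'(5) - Δ_3) = 27.
Solving the tridiagonal system: m_0 = -862/93, m_1 = 1445/93, m_2 = -3065/186, m_3 = 446/93, m_4 = 1619/372.
On [2, 3], s'(x) = b_2 + 2c_2·(x - 2) + 3d_2·(x - 2)² with b_2 = Δ_2 - h_2(2m_2 + m_3)/6 = -19/62, c_2 = m_2/2 = -3065/372, d_2 = (m_3 - m_2)/(6h_2) = 1319/372. So s'(2) = -19/62.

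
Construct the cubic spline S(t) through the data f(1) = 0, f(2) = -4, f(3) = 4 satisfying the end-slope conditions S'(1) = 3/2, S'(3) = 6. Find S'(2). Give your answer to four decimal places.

1.1250

With m_i denoting the second derivative at x_i, h_i = 1, 1, and Δ_i = (y_(i+1) − y_i)/h_i = -4, 8:
  1·m_0 + 4·m_1 + 1·m_2 = 6(Δ_1 - Δ_0) = 72
Clamped end conditions give two more equations: 2h_0·m_0 + h_0·m_1 = 6(Δ_0 - S'(1)) = -33 and h_1·m_1 + 2h_1·m_2 = 6(S'(3) - Δ_1) = -12.
Solving the tridiagonal system: m_0 = -129/4, m_1 = 63/2, m_2 = -87/4.
On [2, 3], S'(t) = b_1 + 2c_1·(t - 2) + 3d_1·(t - 2)² with b_1 = Δ_1 - h_1(2m_1 + m_2)/6 = 9/8, c_1 = m_1/2 = 63/4, d_1 = (m_2 - m_1)/(6h_1) = -71/8. So S'(2) = 9/8.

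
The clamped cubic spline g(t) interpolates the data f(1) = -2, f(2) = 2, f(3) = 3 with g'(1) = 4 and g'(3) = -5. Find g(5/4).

With m_i denoting the second derivative at x_i, h_i = 1, 1, and Δ_i = (y_(i+1) − y_i)/h_i = 4, 1:
  1·m_0 + 4·m_1 + 1·m_2 = 6(Δ_1 - Δ_0) = -18
Clamped end conditions give two more equations: 2h_0·m_0 + h_0·m_1 = 6(Δ_0 - g'(1)) = 0 and h_1·m_1 + 2h_1·m_2 = 6(g'(3) - Δ_1) = -36.
Solving the tridiagonal system: m_0 = 0, m_1 = 0, m_2 = -18.
On [1, 2], g(t) = -2 + 4·(t - 1) + 0·(t - 1)² + 0·(t - 1)³.
With (t - 1) = 1/4: g(5/4) = -1.

-1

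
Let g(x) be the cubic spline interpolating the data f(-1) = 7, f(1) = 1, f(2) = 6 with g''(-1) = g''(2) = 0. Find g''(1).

With σ_i denoting the second derivative at x_i, h_i = 2, 1, and Δ_i = (y_(i+1) − y_i)/h_i = -3, 5:
  2·σ_0 + 6·σ_1 + 1·σ_2 = 6(Δ_1 - Δ_0) = 48
Natural end conditions: σ_0 = σ_2 = 0.
Solving: σ_0 = 0, σ_1 = 8, σ_2 = 0.

8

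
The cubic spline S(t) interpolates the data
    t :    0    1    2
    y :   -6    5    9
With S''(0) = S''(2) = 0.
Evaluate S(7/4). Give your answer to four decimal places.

8.4102

Write M_i for S''(x_i). With h_i = 1, 1 and divided differences Δ_i = 11, 4, the continuity of S' gives the tridiagonal system
  1·M_0 + 4·M_1 + 1·M_2 = 6(Δ_1 - Δ_0) = -42
Natural end conditions: M_0 = M_2 = 0.
Solving the tridiagonal system: M_0 = 0, M_1 = -21/2, M_2 = 0.
On [1, 2], S(t) = 5 + 15/2·(t - 1) - 21/4·(t - 1)² + 7/4·(t - 1)³.
With (t - 1) = 3/4: S(7/4) = 2153/256.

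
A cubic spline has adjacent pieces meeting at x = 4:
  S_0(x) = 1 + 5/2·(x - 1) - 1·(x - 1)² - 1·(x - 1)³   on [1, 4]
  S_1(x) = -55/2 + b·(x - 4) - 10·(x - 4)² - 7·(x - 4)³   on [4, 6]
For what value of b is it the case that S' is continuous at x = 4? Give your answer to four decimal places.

-30.5000

S_0'(x) = 5/2 - 2·(x - 1) - 3·(x - 1)², so S_0'(4) = -61/2. On the right, S_1'(4) = b, so b = -61/2.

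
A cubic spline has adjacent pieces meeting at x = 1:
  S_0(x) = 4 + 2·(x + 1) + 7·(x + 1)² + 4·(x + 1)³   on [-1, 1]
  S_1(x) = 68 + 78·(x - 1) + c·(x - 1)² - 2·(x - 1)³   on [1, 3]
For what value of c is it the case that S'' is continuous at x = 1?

31

S_0''(x) = 14 + 24·(x + 1), so S_0''(1) = 62. On the right, S_1''(1) = 2c, so c = 31.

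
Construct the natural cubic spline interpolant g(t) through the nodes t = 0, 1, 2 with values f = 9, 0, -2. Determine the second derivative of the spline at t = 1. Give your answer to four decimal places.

With M_i denoting the second derivative at x_i, h_i = 1, 1, and Δ_i = (y_(i+1) − y_i)/h_i = -9, -2:
  1·M_0 + 4·M_1 + 1·M_2 = 6(Δ_1 - Δ_0) = 42
Natural end conditions: M_0 = M_2 = 0.
Solving the tridiagonal system: M_0 = 0, M_1 = 21/2, M_2 = 0.

10.5000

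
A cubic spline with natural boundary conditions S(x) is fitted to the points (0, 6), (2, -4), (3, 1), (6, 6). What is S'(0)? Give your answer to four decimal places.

-8.5461

Let M_i = S''(x_i). Step sizes h_i = 2, 1, 3; slopes of the chords Δ_i = (y_(i+1) - y_i)/h_i = -5, 5, 5/3.
  2·M_0 + 6·M_1 + 1·M_2 = 6(Δ_1 - Δ_0) = 60
  1·M_1 + 8·M_2 + 3·M_3 = 6(Δ_2 - Δ_1) = -20
Natural end conditions: M_0 = M_3 = 0.
Solving the tridiagonal system: M_0 = 0, M_1 = 500/47, M_2 = -180/47, M_3 = 0.
On [0, 2], S'(x) = b_0 + 2c_0·x + 3d_0·x² with b_0 = Δ_0 - h_0(2M_0 + M_1)/6 = -1205/141, c_0 = M_0/2 = 0, d_0 = (M_1 - M_0)/(6h_0) = 125/141. So S'(0) = -1205/141.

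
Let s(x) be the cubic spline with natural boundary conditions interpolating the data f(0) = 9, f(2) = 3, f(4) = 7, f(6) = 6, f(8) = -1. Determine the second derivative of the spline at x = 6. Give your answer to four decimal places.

-1.6071

Let M_i = s''(x_i). Step sizes h_i = 2, 2, 2, 2; slopes of the chords Δ_i = (y_(i+1) - y_i)/h_i = -3, 2, -1/2, -7/2.
  2·M_0 + 8·M_1 + 2·M_2 = 6(Δ_1 - Δ_0) = 30
  2·M_1 + 8·M_2 + 2·M_3 = 6(Δ_2 - Δ_1) = -15
  2·M_2 + 8·M_3 + 2·M_4 = 6(Δ_3 - Δ_2) = -18
Natural end conditions: M_0 = M_4 = 0.
Solving: M_0 = 0, M_1 = 123/28, M_2 = -18/7, M_3 = -45/28, M_4 = 0.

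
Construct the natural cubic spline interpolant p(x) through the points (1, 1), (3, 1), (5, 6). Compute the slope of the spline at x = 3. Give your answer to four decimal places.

1.2500

Put m_i = p'' at the i-th knot. Here h = (2, 2) and Δ = (0, 5/2), so the interior equations h_(i-1)·m_(i-1) + 2(h_(i-1)+h_i)·m_i + h_i·m_(i+1) = 6(Δ_i − Δ_(i-1)) read
  2·m_0 + 8·m_1 + 2·m_2 = 6(Δ_1 - Δ_0) = 15
Natural end conditions: m_0 = m_2 = 0.
Solving: m_0 = 0, m_1 = 15/8, m_2 = 0.
On [3, 5], p'(x) = b_1 + 2c_1·(x - 3) + 3d_1·(x - 3)² with b_1 = Δ_1 - h_1(2m_1 + m_2)/6 = 5/4, c_1 = m_1/2 = 15/16, d_1 = (m_2 - m_1)/(6h_1) = -5/32. So p'(3) = 5/4.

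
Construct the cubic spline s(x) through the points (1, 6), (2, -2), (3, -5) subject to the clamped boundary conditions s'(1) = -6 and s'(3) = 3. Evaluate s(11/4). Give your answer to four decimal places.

Let M_i = s''(x_i). Step sizes h_i = 1, 1; slopes of the chords Δ_i = (y_(i+1) - y_i)/h_i = -8, -3.
  1·M_0 + 4·M_1 + 1·M_2 = 6(Δ_1 - Δ_0) = 30
Clamped end conditions give two more equations: 2h_0·M_0 + h_0·M_1 = 6(Δ_0 - s'(1)) = -12 and h_1·M_1 + 2h_1·M_2 = 6(s'(3) - Δ_1) = 36.
Hence M_0 = -9, M_1 = 6, M_2 = 15.
On [2, 3], s(x) = -2 - 15/2·(x - 2) + 3·(x - 2)² + 3/2·(x - 2)³.
With (x - 2) = 3/4: s(11/4) = -679/128.

-5.3047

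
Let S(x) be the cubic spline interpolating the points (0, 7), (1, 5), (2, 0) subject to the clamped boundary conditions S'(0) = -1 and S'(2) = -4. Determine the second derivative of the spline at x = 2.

6

Put m_i = S'' at the i-th knot. Here h = (1, 1) and Δ = (-2, -5), so the interior equations h_(i-1)·m_(i-1) + 2(h_(i-1)+h_i)·m_i + h_i·m_(i+1) = 6(Δ_i − Δ_(i-1)) read
  1·m_0 + 4·m_1 + 1·m_2 = 6(Δ_1 - Δ_0) = -18
Clamped end conditions give two more equations: 2h_0·m_0 + h_0·m_1 = 6(Δ_0 - S'(0)) = -6 and h_1·m_1 + 2h_1·m_2 = 6(S'(2) - Δ_1) = 6.
Solving the tridiagonal system: m_0 = 0, m_1 = -6, m_2 = 6.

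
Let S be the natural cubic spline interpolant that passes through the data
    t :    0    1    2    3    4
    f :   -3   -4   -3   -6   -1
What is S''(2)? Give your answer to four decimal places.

-11.1429

Let M_i = S''(x_i). Step sizes h_i = 1, 1, 1, 1; slopes of the chords Δ_i = (y_(i+1) - y_i)/h_i = -1, 1, -3, 5.
  1·M_0 + 4·M_1 + 1·M_2 = 6(Δ_1 - Δ_0) = 12
  1·M_1 + 4·M_2 + 1·M_3 = 6(Δ_2 - Δ_1) = -24
  1·M_2 + 4·M_3 + 1·M_4 = 6(Δ_3 - Δ_2) = 48
Natural end conditions: M_0 = M_4 = 0.
Hence M_0 = 0, M_1 = 81/14, M_2 = -78/7, M_3 = 207/14, M_4 = 0.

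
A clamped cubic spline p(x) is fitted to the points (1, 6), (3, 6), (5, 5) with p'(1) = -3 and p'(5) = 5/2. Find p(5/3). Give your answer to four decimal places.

5.1481

Let σ_i = p''(x_i). Step sizes h_i = 2, 2; slopes of the chords Δ_i = (y_(i+1) - y_i)/h_i = 0, -1/2.
  2·σ_0 + 8·σ_1 + 2·σ_2 = 6(Δ_1 - Δ_0) = -3
Clamped end conditions give two more equations: 2h_0·σ_0 + h_0·σ_1 = 6(Δ_0 - p'(1)) = 18 and h_1·σ_1 + 2h_1·σ_2 = 6(p'(5) - Δ_1) = 18.
Solving: σ_0 = 25/4, σ_1 = -7/2, σ_2 = 25/4.
On [1, 3], p(x) = 6 - 3·(x - 1) + 25/8·(x - 1)² - 13/16·(x - 1)³.
With (x - 1) = 2/3: p(5/3) = 139/27.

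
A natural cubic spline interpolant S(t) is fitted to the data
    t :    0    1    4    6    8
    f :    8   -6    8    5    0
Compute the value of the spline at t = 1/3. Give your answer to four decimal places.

2.4706

With M_i denoting the second derivative at x_i, h_i = 1, 3, 2, 2, and Δ_i = (y_(i+1) − y_i)/h_i = -14, 14/3, -3/2, -5/2:
  1·M_0 + 8·M_1 + 3·M_2 = 6(Δ_1 - Δ_0) = 112
  3·M_1 + 10·M_2 + 2·M_3 = 6(Δ_2 - Δ_1) = -37
  2·M_2 + 8·M_3 + 2·M_4 = 6(Δ_3 - Δ_2) = -6
Natural end conditions: M_0 = M_4 = 0.
Forward elimination and back-substitution give M_0 = 0, M_1 = 2341/134, M_2 = -620/67, M_3 = 419/268, M_4 = 0.
On [0, 1], S(t) = 8 - 13597/804·t + 0·t² + 2341/804·t³.
With t = 1/3: S(1/3) = 13408/5427.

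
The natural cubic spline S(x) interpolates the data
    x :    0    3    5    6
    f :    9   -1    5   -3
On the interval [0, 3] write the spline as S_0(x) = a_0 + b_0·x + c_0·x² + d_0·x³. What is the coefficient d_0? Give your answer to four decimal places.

0.3571

Let m_i = S''(x_i). Step sizes h_i = 3, 2, 1; slopes of the chords Δ_i = (y_(i+1) - y_i)/h_i = -10/3, 3, -8.
  3·m_0 + 10·m_1 + 2·m_2 = 6(Δ_1 - Δ_0) = 38
  2·m_1 + 6·m_2 + 1·m_3 = 6(Δ_2 - Δ_1) = -66
Natural end conditions: m_0 = m_3 = 0.
Solving: m_0 = 0, m_1 = 45/7, m_2 = -92/7, m_3 = 0.
On [0, 3], with S_0(x) = a_0 + b_0·x + c_0·x² + d_0·x³: c_0 = m_0/2 = 0, d_0 = (m_1 - m_0)/(6h_0) = 5/14, b_0 = Δ_0 - h_0(2m_0 + m_1)/6 = -275/42.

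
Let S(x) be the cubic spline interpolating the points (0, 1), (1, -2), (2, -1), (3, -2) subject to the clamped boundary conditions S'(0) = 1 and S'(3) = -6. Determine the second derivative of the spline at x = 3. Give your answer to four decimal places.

Let m_i = S''(x_i). Step sizes h_i = 1, 1, 1; slopes of the chords Δ_i = (y_(i+1) - y_i)/h_i = -3, 1, -1.
  1·m_0 + 4·m_1 + 1·m_2 = 6(Δ_1 - Δ_0) = 24
  1·m_1 + 4·m_2 + 1·m_3 = 6(Δ_2 - Δ_1) = -12
Clamped end conditions give two more equations: 2h_0·m_0 + h_0·m_1 = 6(Δ_0 - S'(0)) = -24 and h_2·m_2 + 2h_2·m_3 = 6(S'(3) - Δ_2) = -30.
Hence m_0 = -262/15, m_1 = 164/15, m_2 = -34/15, m_3 = -208/15.

-13.8667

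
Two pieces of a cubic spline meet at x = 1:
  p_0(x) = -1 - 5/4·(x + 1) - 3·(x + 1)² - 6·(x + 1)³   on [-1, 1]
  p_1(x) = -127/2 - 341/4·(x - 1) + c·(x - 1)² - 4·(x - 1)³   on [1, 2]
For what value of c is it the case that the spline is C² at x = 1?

-39

p_0''(x) = -6 - 36·(x + 1), so p_0''(1) = -78. On the right, p_1''(1) = 2c, so c = -39.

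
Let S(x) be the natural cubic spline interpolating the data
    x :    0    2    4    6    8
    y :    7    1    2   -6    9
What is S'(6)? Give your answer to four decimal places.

With σ_i denoting the second derivative at x_i, h_i = 2, 2, 2, 2, and Δ_i = (y_(i+1) − y_i)/h_i = -3, 1/2, -4, 15/2:
  2·σ_0 + 8·σ_1 + 2·σ_2 = 6(Δ_1 - Δ_0) = 21
  2·σ_1 + 8·σ_2 + 2·σ_3 = 6(Δ_2 - Δ_1) = -27
  2·σ_2 + 8·σ_3 + 2·σ_4 = 6(Δ_3 - Δ_2) = 69
Natural end conditions: σ_0 = σ_4 = 0.
Forward elimination and back-substitution give σ_0 = 0, σ_1 = 123/28, σ_2 = -99/14, σ_3 = 291/28, σ_4 = 0.
On [6, 8], S'(x) = b_3 + 2c_3·(x - 6) + 3d_3·(x - 6)² with b_3 = Δ_3 - h_3(2σ_3 + σ_4)/6 = 4/7, c_3 = σ_3/2 = 291/56, d_3 = (σ_4 - σ_3)/(6h_3) = -97/112. So S'(6) = 4/7.

0.5714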